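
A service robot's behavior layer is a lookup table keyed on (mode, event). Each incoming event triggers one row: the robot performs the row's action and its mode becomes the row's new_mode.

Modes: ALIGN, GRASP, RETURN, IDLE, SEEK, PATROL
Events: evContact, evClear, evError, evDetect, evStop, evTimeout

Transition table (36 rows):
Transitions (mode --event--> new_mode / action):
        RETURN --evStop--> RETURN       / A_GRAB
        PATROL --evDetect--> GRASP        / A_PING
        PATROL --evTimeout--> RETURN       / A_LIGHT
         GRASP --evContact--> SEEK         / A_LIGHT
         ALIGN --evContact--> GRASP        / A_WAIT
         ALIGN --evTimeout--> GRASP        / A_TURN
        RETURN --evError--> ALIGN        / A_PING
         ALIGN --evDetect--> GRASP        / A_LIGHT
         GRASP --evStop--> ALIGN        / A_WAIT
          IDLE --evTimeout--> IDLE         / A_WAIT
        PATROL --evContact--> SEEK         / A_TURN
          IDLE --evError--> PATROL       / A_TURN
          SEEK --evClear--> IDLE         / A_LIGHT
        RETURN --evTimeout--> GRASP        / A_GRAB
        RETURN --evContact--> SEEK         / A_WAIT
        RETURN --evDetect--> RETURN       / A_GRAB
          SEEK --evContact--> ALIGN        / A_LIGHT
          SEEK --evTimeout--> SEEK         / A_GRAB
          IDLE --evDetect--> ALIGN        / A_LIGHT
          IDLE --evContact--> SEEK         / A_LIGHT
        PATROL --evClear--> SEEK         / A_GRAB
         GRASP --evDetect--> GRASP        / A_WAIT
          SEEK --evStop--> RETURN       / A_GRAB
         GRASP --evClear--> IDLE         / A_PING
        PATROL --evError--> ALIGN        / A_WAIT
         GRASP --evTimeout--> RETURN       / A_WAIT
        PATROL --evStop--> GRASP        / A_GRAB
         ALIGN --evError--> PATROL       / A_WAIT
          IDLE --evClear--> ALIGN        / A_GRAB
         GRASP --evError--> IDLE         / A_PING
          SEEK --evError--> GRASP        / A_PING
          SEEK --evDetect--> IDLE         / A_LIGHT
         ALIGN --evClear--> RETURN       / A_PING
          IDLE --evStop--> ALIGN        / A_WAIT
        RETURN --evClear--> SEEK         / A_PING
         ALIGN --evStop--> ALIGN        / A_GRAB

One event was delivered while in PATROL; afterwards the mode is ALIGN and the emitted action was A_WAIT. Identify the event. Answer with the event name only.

try evContact: (PATROL, evContact) → (SEEK, A_TURN)
try evClear: (PATROL, evClear) → (SEEK, A_GRAB)
try evError: (PATROL, evError) → (ALIGN, A_WAIT)  ← matches
try evDetect: (PATROL, evDetect) → (GRASP, A_PING)
try evStop: (PATROL, evStop) → (GRASP, A_GRAB)
try evTimeout: (PATROL, evTimeout) → (RETURN, A_LIGHT)

evError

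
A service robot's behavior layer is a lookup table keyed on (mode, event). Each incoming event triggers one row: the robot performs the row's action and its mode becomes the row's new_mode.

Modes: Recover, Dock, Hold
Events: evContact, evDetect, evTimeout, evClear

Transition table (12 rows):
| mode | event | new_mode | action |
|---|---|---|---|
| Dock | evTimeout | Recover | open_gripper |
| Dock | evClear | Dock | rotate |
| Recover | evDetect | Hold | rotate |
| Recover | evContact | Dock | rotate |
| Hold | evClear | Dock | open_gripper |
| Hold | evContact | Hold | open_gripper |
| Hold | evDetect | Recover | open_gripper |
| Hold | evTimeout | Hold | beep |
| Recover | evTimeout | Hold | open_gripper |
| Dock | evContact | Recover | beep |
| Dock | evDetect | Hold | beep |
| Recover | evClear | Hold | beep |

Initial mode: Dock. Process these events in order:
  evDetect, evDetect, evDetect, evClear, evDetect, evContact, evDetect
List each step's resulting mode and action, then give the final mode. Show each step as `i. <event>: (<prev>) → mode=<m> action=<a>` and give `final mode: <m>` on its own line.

final mode: Recover

1. evDetect: (Dock) → mode=Hold action=beep
2. evDetect: (Hold) → mode=Recover action=open_gripper
3. evDetect: (Recover) → mode=Hold action=rotate
4. evClear: (Hold) → mode=Dock action=open_gripper
5. evDetect: (Dock) → mode=Hold action=beep
6. evContact: (Hold) → mode=Hold action=open_gripper
7. evDetect: (Hold) → mode=Recover action=open_gripper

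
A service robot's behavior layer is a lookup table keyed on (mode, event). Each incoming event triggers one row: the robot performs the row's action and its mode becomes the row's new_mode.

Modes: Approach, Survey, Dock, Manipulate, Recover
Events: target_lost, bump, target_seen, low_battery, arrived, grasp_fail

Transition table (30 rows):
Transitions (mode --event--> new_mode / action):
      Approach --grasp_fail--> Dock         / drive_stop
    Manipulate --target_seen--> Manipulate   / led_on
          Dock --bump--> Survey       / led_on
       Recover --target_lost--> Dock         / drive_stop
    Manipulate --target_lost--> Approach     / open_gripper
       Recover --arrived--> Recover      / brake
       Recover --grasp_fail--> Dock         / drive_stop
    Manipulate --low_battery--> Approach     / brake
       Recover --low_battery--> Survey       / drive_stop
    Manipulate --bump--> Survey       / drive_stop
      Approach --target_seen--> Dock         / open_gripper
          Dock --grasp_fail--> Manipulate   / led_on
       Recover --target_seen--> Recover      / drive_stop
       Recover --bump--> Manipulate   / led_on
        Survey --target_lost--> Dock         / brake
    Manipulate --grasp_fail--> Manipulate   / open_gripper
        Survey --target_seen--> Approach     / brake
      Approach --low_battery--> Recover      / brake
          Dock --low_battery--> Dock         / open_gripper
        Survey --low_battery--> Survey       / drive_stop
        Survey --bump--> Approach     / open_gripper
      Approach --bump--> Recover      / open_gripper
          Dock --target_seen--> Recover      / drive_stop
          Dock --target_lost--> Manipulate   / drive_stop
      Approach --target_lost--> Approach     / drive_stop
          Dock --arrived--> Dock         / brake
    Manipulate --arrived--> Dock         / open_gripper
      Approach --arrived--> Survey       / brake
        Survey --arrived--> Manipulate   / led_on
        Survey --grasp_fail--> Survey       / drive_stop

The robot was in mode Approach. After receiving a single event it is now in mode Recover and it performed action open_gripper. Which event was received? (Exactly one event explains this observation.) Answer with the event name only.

try target_lost: (Approach, target_lost) → (Approach, drive_stop)
try bump: (Approach, bump) → (Recover, open_gripper)  ← matches
try target_seen: (Approach, target_seen) → (Dock, open_gripper)
try low_battery: (Approach, low_battery) → (Recover, brake)
try arrived: (Approach, arrived) → (Survey, brake)
try grasp_fail: (Approach, grasp_fail) → (Dock, drive_stop)

bump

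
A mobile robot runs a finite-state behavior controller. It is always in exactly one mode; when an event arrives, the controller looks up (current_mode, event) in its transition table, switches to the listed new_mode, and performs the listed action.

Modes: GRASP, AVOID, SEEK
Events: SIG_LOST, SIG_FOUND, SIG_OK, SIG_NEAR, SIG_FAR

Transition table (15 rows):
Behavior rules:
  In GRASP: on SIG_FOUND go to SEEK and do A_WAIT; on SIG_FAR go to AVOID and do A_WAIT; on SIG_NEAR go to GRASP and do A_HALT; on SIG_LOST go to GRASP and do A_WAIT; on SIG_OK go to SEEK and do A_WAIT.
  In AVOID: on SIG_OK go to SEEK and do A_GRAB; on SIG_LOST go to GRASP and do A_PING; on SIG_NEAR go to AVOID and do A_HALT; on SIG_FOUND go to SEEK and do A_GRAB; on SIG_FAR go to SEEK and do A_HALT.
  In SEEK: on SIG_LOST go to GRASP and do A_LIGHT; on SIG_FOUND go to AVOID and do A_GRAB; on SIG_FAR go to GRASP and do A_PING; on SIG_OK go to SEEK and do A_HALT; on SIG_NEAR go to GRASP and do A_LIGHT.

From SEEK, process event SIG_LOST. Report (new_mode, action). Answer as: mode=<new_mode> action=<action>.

mode=GRASP action=A_LIGHT

current mode = SEEK; filter table to that mode:
  (SEEK, SIG_LOST) → (GRASP, A_LIGHT)  ← event matches
  (SEEK, SIG_FOUND) → (AVOID, A_GRAB)
  (SEEK, SIG_FAR) → (GRASP, A_PING)
  (SEEK, SIG_OK) → (SEEK, A_HALT)
  (SEEK, SIG_NEAR) → (GRASP, A_LIGHT)
event = SIG_LOST selects (GRASP, A_LIGHT)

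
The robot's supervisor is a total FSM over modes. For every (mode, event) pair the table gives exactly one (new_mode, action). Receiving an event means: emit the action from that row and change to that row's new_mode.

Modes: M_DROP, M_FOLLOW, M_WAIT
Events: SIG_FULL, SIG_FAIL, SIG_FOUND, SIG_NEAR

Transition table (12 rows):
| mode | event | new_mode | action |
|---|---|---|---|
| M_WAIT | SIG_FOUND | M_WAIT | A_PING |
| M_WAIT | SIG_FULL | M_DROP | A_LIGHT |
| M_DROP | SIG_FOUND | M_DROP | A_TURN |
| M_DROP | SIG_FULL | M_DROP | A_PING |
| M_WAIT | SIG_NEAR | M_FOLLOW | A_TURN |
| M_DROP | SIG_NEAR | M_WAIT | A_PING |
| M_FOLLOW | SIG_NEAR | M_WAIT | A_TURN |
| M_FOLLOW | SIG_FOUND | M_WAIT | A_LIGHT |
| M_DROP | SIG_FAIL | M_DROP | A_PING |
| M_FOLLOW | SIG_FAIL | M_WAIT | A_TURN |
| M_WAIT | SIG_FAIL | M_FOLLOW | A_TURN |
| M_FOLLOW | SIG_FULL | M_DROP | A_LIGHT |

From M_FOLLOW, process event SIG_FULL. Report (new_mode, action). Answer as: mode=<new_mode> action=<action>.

mode=M_DROP action=A_LIGHT

current mode = M_FOLLOW; filter table to that mode:
  (M_FOLLOW, SIG_NEAR) → (M_WAIT, A_TURN)
  (M_FOLLOW, SIG_FOUND) → (M_WAIT, A_LIGHT)
  (M_FOLLOW, SIG_FAIL) → (M_WAIT, A_TURN)
  (M_FOLLOW, SIG_FULL) → (M_DROP, A_LIGHT)  ← event matches
event = SIG_FULL selects (M_DROP, A_LIGHT)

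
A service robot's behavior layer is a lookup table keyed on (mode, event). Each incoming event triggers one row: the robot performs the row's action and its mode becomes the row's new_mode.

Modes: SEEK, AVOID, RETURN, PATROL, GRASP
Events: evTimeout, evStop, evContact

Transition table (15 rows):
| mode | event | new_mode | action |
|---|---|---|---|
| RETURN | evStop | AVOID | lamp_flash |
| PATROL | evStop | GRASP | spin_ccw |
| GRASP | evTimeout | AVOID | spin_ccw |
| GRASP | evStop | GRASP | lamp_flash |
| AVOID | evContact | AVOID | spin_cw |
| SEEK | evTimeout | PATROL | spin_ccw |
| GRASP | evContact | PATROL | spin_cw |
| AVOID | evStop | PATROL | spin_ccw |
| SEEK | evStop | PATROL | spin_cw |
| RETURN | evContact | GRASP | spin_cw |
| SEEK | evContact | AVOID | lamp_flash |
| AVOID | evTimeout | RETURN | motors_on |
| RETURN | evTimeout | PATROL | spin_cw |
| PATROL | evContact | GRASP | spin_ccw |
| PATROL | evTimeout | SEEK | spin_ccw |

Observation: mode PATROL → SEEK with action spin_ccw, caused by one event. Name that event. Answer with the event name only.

try evTimeout: (PATROL, evTimeout) → (SEEK, spin_ccw)  ← matches
try evStop: (PATROL, evStop) → (GRASP, spin_ccw)
try evContact: (PATROL, evContact) → (GRASP, spin_ccw)

evTimeout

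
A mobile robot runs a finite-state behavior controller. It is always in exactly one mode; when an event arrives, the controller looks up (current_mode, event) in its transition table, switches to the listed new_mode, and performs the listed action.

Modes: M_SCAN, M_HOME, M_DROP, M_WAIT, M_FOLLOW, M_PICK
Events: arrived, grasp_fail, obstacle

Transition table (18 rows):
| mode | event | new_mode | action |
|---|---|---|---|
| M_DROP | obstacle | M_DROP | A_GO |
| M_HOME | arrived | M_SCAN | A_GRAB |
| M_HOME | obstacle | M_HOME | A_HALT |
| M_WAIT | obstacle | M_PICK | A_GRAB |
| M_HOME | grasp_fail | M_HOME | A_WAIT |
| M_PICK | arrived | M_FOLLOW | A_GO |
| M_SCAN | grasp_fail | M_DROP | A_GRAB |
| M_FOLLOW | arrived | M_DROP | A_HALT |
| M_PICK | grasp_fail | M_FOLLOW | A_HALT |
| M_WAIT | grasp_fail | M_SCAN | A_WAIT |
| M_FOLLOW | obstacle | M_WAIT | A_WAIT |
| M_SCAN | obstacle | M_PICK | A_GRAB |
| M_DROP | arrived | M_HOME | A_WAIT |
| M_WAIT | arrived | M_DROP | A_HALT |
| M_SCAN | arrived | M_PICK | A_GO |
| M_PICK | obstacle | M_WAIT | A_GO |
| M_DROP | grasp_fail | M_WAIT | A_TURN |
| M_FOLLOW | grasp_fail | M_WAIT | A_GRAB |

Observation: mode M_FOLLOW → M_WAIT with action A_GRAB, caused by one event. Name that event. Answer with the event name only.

try arrived: (M_FOLLOW, arrived) → (M_DROP, A_HALT)
try grasp_fail: (M_FOLLOW, grasp_fail) → (M_WAIT, A_GRAB)  ← matches
try obstacle: (M_FOLLOW, obstacle) → (M_WAIT, A_WAIT)

grasp_fail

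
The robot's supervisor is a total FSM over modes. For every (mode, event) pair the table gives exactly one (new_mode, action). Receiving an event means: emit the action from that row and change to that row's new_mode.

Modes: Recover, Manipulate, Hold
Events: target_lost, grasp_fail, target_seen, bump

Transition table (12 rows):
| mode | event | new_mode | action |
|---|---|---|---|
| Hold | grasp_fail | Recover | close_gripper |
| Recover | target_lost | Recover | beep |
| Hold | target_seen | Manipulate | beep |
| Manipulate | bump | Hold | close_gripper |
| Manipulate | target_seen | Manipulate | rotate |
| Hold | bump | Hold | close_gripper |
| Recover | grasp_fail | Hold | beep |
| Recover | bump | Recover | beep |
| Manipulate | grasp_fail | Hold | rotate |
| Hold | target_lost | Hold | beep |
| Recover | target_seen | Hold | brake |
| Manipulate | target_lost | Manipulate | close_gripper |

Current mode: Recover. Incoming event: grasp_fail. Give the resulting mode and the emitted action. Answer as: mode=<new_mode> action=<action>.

mode=Hold action=beep

current mode = Recover; filter table to that mode:
  (Recover, target_lost) → (Recover, beep)
  (Recover, grasp_fail) → (Hold, beep)  ← event matches
  (Recover, bump) → (Recover, beep)
  (Recover, target_seen) → (Hold, brake)
event = grasp_fail selects (Hold, beep)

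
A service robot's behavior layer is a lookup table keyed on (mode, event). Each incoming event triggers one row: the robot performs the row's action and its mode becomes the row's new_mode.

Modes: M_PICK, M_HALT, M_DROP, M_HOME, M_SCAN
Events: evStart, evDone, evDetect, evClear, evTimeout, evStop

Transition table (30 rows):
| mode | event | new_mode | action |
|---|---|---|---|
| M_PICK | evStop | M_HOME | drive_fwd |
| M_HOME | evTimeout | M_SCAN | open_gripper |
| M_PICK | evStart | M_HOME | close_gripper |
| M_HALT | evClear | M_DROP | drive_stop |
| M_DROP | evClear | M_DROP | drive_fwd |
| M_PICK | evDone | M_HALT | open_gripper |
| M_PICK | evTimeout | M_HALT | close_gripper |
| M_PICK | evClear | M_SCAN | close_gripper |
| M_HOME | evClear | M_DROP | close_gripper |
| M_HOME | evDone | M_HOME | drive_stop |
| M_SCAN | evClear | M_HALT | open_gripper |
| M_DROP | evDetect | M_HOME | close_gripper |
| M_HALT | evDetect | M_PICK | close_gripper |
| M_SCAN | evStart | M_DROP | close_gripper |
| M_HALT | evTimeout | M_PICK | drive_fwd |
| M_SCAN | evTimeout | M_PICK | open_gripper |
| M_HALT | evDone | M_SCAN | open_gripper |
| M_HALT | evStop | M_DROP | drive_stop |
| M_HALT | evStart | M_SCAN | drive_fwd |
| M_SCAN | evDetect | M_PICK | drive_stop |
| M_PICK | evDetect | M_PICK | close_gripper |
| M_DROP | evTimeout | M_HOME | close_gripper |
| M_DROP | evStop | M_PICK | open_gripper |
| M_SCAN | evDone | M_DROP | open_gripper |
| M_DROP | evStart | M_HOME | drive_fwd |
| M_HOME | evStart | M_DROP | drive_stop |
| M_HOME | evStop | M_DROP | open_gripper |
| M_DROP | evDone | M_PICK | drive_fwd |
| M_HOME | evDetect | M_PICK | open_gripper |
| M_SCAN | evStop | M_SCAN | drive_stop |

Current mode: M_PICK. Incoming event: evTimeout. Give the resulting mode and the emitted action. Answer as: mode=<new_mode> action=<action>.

current mode = M_PICK; filter table to that mode:
  (M_PICK, evStop) → (M_HOME, drive_fwd)
  (M_PICK, evStart) → (M_HOME, close_gripper)
  (M_PICK, evDone) → (M_HALT, open_gripper)
  (M_PICK, evTimeout) → (M_HALT, close_gripper)  ← event matches
  (M_PICK, evClear) → (M_SCAN, close_gripper)
  (M_PICK, evDetect) → (M_PICK, close_gripper)
event = evTimeout selects (M_HALT, close_gripper)

mode=M_HALT action=close_gripper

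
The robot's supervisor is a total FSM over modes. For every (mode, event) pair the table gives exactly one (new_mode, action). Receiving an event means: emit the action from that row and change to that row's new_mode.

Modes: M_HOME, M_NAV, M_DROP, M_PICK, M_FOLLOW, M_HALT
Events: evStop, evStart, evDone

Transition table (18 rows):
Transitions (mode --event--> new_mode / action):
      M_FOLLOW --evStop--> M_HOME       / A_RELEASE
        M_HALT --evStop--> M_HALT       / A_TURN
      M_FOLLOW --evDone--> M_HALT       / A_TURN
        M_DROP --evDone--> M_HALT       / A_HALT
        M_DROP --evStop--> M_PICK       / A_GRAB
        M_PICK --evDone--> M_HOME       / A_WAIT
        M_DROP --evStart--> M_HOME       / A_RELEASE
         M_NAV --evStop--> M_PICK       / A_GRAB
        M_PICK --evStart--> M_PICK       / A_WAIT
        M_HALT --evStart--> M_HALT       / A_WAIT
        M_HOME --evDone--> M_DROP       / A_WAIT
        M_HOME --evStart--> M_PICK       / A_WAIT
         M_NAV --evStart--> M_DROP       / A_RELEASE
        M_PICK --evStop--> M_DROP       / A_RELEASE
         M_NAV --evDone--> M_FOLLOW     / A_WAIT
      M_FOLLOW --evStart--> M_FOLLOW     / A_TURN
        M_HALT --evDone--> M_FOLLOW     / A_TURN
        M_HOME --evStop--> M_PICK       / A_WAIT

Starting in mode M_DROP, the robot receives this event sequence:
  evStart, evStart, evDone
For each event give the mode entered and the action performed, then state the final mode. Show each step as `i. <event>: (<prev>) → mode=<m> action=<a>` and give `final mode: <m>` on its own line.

1. evStart: (M_DROP) → mode=M_HOME action=A_RELEASE
2. evStart: (M_HOME) → mode=M_PICK action=A_WAIT
3. evDone: (M_PICK) → mode=M_HOME action=A_WAIT

final mode: M_HOME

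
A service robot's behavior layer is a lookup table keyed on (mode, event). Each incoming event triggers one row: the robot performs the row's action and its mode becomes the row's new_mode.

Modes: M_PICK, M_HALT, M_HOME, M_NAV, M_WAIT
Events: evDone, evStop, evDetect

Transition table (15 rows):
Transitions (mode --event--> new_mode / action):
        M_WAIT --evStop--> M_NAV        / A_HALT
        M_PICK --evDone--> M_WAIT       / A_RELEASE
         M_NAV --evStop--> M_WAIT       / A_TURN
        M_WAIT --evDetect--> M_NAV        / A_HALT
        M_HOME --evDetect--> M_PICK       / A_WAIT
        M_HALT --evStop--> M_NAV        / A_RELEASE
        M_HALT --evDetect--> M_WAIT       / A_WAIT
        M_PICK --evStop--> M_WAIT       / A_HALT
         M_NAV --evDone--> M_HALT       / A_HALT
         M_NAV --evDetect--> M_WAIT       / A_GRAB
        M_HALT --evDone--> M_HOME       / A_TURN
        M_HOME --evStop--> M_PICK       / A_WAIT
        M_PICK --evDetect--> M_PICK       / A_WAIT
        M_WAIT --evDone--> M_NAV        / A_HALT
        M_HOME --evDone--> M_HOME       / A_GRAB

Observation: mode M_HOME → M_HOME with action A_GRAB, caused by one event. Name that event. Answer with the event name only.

evDone

try evDone: (M_HOME, evDone) → (M_HOME, A_GRAB)  ← matches
try evStop: (M_HOME, evStop) → (M_PICK, A_WAIT)
try evDetect: (M_HOME, evDetect) → (M_PICK, A_WAIT)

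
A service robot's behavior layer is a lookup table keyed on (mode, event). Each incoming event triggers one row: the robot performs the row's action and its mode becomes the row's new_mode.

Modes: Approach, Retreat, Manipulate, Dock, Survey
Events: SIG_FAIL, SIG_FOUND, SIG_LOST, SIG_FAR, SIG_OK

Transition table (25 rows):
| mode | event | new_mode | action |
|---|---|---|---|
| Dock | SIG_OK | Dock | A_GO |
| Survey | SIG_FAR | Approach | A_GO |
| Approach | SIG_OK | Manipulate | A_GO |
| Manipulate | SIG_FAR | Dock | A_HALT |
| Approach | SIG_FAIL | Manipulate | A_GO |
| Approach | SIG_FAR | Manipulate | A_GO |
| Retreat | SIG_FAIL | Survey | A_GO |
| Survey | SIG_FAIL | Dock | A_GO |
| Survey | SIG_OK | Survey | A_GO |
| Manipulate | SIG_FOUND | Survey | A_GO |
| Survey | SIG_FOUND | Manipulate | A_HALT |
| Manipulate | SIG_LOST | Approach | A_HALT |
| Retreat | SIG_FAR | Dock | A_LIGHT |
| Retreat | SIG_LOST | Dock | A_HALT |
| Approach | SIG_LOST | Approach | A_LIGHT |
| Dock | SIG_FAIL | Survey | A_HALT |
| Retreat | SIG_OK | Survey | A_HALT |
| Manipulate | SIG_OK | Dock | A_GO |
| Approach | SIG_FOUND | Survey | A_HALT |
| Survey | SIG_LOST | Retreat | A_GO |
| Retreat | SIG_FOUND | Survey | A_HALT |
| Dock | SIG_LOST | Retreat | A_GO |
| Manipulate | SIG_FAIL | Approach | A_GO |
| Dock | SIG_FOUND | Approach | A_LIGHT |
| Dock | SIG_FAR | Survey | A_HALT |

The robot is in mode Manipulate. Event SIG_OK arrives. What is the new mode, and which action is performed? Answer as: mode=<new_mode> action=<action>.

mode=Dock action=A_GO

current mode = Manipulate; filter table to that mode:
  (Manipulate, SIG_FAR) → (Dock, A_HALT)
  (Manipulate, SIG_FOUND) → (Survey, A_GO)
  (Manipulate, SIG_LOST) → (Approach, A_HALT)
  (Manipulate, SIG_OK) → (Dock, A_GO)  ← event matches
  (Manipulate, SIG_FAIL) → (Approach, A_GO)
event = SIG_OK selects (Dock, A_GO)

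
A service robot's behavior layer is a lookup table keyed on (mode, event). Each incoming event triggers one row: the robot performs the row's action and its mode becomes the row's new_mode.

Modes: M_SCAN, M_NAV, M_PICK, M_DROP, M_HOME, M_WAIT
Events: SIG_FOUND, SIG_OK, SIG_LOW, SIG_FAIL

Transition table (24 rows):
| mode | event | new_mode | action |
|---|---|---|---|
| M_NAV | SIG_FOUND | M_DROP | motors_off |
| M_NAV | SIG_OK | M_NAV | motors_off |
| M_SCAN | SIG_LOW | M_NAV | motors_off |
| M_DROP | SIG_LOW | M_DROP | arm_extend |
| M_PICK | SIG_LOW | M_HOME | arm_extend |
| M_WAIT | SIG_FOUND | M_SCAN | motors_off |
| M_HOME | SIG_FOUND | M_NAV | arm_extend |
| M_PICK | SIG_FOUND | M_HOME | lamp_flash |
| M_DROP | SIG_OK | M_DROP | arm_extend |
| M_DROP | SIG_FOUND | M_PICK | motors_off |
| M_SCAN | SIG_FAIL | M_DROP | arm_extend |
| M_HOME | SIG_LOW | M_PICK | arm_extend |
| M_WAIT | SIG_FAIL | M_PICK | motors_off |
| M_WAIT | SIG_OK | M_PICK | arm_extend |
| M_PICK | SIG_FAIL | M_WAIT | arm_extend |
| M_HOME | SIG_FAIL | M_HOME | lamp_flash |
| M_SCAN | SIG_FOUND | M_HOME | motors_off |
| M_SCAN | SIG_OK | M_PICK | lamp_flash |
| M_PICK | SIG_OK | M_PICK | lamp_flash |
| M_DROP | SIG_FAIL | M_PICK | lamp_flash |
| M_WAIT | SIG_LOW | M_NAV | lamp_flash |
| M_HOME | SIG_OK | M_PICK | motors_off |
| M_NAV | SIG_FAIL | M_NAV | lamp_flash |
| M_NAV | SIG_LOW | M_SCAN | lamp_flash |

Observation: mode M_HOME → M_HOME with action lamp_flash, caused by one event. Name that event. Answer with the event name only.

SIG_FAIL

try SIG_FOUND: (M_HOME, SIG_FOUND) → (M_NAV, arm_extend)
try SIG_OK: (M_HOME, SIG_OK) → (M_PICK, motors_off)
try SIG_LOW: (M_HOME, SIG_LOW) → (M_PICK, arm_extend)
try SIG_FAIL: (M_HOME, SIG_FAIL) → (M_HOME, lamp_flash)  ← matches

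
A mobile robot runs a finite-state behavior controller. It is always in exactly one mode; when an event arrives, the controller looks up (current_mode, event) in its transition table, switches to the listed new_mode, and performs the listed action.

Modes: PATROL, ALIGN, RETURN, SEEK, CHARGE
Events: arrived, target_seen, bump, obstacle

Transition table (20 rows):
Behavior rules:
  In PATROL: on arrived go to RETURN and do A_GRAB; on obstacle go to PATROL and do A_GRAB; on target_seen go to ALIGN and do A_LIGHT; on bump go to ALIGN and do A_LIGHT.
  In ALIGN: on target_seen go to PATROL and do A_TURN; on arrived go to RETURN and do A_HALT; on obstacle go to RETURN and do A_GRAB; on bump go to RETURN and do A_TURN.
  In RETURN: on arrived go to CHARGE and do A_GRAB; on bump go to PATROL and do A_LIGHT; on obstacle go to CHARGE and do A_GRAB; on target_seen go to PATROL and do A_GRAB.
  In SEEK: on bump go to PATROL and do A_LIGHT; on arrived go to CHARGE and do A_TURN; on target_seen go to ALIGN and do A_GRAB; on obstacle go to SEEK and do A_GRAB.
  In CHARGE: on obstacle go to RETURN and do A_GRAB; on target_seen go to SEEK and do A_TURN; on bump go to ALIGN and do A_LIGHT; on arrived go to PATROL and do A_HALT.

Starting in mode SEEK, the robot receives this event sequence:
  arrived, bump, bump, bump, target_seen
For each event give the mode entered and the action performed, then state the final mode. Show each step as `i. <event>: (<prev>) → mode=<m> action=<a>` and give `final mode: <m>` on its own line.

1. arrived: (SEEK) → mode=CHARGE action=A_TURN
2. bump: (CHARGE) → mode=ALIGN action=A_LIGHT
3. bump: (ALIGN) → mode=RETURN action=A_TURN
4. bump: (RETURN) → mode=PATROL action=A_LIGHT
5. target_seen: (PATROL) → mode=ALIGN action=A_LIGHT

final mode: ALIGN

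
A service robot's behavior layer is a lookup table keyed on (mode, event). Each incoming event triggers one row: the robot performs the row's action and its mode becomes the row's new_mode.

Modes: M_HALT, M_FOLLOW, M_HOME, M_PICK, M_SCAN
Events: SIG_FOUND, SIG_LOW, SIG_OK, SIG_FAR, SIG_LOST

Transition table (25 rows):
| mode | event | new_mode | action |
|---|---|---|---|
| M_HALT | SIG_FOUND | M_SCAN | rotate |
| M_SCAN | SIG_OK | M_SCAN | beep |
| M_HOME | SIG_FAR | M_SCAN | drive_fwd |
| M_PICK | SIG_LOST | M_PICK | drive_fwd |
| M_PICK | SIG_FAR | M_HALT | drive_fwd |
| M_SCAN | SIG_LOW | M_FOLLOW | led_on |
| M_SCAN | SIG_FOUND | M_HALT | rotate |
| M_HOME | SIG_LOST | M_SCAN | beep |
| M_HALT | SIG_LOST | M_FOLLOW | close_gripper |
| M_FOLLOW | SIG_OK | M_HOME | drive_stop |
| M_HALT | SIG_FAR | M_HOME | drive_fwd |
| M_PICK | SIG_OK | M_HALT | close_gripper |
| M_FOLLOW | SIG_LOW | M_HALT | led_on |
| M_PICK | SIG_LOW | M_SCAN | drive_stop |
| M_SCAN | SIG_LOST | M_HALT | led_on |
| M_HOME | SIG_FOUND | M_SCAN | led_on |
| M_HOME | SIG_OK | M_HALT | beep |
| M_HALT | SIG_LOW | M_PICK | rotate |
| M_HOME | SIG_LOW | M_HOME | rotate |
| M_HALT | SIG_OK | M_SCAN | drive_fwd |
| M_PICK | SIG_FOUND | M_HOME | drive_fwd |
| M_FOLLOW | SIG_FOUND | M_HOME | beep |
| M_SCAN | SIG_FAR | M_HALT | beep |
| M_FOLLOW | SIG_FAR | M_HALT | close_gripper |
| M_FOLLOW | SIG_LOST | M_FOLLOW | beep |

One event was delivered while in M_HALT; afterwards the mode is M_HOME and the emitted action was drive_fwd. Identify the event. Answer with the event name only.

try SIG_FOUND: (M_HALT, SIG_FOUND) → (M_SCAN, rotate)
try SIG_LOW: (M_HALT, SIG_LOW) → (M_PICK, rotate)
try SIG_OK: (M_HALT, SIG_OK) → (M_SCAN, drive_fwd)
try SIG_FAR: (M_HALT, SIG_FAR) → (M_HOME, drive_fwd)  ← matches
try SIG_LOST: (M_HALT, SIG_LOST) → (M_FOLLOW, close_gripper)

SIG_FAR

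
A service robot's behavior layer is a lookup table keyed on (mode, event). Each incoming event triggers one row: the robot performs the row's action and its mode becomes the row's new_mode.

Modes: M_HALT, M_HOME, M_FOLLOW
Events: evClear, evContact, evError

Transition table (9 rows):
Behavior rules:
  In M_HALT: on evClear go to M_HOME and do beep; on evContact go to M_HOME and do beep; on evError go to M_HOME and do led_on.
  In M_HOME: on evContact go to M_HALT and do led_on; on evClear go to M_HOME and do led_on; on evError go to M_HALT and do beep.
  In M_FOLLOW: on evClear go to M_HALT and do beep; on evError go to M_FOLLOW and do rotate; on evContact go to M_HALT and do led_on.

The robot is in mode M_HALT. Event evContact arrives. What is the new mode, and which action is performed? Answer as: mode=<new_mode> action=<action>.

mode=M_HOME action=beep

current mode = M_HALT; filter table to that mode:
  (M_HALT, evClear) → (M_HOME, beep)
  (M_HALT, evContact) → (M_HOME, beep)  ← event matches
  (M_HALT, evError) → (M_HOME, led_on)
event = evContact selects (M_HOME, beep)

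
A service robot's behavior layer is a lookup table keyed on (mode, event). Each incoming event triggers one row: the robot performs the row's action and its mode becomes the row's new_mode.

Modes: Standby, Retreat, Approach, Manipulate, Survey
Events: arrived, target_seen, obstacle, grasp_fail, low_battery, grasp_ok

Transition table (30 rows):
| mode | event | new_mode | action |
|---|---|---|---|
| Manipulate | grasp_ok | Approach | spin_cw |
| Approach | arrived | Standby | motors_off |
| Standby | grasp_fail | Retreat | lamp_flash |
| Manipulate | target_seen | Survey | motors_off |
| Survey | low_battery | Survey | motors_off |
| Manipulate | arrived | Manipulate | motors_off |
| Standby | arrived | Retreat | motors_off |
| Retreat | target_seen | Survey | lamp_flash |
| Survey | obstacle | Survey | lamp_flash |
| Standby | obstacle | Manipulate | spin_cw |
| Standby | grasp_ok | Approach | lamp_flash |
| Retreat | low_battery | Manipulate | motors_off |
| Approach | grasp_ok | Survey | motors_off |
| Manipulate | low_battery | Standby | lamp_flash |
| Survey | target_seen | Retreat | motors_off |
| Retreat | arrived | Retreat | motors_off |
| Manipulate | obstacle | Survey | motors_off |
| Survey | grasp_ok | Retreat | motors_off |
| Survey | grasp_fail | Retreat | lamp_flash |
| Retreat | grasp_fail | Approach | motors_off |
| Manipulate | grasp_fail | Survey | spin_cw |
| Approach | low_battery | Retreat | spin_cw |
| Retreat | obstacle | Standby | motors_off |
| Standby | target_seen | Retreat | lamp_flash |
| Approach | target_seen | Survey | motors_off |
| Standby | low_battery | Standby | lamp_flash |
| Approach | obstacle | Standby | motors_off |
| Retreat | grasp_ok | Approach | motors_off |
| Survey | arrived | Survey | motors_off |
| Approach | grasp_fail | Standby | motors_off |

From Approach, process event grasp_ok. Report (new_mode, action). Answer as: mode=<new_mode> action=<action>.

current mode = Approach; filter table to that mode:
  (Approach, arrived) → (Standby, motors_off)
  (Approach, grasp_ok) → (Survey, motors_off)  ← event matches
  (Approach, low_battery) → (Retreat, spin_cw)
  (Approach, target_seen) → (Survey, motors_off)
  (Approach, obstacle) → (Standby, motors_off)
  (Approach, grasp_fail) → (Standby, motors_off)
event = grasp_ok selects (Survey, motors_off)

mode=Survey action=motors_off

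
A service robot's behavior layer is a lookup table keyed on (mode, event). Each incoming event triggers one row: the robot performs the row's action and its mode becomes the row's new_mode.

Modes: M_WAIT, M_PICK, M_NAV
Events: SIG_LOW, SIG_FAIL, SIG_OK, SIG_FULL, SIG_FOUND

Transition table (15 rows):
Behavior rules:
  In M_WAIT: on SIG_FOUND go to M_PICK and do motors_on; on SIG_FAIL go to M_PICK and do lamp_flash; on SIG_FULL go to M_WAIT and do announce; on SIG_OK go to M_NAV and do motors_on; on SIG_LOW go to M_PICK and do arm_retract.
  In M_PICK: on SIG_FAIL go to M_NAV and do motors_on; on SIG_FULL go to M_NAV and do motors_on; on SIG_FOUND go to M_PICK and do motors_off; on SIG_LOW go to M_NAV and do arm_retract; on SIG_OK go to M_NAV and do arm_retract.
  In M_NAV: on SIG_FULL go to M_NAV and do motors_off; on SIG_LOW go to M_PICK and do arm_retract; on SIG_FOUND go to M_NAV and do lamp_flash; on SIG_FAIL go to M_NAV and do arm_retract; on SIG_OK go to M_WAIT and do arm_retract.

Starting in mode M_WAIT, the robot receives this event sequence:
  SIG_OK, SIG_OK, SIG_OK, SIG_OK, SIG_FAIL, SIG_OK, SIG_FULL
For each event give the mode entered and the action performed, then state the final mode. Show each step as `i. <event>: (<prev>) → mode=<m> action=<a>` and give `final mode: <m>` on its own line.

1. SIG_OK: (M_WAIT) → mode=M_NAV action=motors_on
2. SIG_OK: (M_NAV) → mode=M_WAIT action=arm_retract
3. SIG_OK: (M_WAIT) → mode=M_NAV action=motors_on
4. SIG_OK: (M_NAV) → mode=M_WAIT action=arm_retract
5. SIG_FAIL: (M_WAIT) → mode=M_PICK action=lamp_flash
6. SIG_OK: (M_PICK) → mode=M_NAV action=arm_retract
7. SIG_FULL: (M_NAV) → mode=M_NAV action=motors_off

final mode: M_NAV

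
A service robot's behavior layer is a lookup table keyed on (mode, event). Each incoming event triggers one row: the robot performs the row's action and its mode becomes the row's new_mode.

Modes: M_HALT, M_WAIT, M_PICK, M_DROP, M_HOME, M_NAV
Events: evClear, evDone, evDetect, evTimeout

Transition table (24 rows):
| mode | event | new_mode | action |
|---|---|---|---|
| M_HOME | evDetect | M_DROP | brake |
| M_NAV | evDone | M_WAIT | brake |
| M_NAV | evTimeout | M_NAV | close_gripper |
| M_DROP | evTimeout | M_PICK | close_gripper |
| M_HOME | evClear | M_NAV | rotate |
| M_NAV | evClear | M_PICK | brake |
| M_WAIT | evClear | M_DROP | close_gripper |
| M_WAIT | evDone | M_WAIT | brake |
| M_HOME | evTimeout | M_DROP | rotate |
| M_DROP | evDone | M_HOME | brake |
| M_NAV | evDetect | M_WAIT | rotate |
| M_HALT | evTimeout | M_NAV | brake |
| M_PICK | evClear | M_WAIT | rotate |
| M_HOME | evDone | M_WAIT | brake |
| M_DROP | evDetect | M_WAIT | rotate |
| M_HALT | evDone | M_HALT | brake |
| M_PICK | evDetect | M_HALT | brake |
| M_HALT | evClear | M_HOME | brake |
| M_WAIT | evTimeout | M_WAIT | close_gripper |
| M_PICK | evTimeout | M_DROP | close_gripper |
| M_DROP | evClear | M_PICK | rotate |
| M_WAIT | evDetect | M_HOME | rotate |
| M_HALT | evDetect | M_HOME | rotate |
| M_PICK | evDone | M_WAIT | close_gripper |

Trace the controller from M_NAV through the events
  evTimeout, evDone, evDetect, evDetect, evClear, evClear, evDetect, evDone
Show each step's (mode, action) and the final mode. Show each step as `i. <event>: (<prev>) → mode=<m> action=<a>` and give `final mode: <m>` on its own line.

1. evTimeout: (M_NAV) → mode=M_NAV action=close_gripper
2. evDone: (M_NAV) → mode=M_WAIT action=brake
3. evDetect: (M_WAIT) → mode=M_HOME action=rotate
4. evDetect: (M_HOME) → mode=M_DROP action=brake
5. evClear: (M_DROP) → mode=M_PICK action=rotate
6. evClear: (M_PICK) → mode=M_WAIT action=rotate
7. evDetect: (M_WAIT) → mode=M_HOME action=rotate
8. evDone: (M_HOME) → mode=M_WAIT action=brake

final mode: M_WAIT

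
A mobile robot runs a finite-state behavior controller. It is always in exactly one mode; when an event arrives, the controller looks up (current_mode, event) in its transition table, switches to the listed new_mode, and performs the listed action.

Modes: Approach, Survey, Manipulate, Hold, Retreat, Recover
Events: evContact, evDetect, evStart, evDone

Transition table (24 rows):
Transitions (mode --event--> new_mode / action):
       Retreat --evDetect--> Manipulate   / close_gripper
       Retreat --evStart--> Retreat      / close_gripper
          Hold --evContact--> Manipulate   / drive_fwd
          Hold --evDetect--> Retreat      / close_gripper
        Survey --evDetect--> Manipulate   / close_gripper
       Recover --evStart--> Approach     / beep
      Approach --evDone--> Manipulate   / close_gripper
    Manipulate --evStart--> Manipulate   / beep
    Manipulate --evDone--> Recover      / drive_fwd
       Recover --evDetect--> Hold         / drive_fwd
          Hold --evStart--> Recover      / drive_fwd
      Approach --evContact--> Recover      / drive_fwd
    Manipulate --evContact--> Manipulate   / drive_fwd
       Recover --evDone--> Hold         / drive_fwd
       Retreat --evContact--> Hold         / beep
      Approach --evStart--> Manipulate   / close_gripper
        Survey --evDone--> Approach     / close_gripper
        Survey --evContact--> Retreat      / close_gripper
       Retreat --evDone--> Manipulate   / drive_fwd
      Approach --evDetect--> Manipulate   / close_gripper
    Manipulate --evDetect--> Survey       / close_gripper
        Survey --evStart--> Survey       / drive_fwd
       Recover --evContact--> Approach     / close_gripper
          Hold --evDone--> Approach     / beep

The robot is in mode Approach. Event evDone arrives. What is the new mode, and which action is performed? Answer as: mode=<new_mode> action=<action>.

current mode = Approach; filter table to that mode:
  (Approach, evDone) → (Manipulate, close_gripper)  ← event matches
  (Approach, evContact) → (Recover, drive_fwd)
  (Approach, evStart) → (Manipulate, close_gripper)
  (Approach, evDetect) → (Manipulate, close_gripper)
event = evDone selects (Manipulate, close_gripper)

mode=Manipulate action=close_gripper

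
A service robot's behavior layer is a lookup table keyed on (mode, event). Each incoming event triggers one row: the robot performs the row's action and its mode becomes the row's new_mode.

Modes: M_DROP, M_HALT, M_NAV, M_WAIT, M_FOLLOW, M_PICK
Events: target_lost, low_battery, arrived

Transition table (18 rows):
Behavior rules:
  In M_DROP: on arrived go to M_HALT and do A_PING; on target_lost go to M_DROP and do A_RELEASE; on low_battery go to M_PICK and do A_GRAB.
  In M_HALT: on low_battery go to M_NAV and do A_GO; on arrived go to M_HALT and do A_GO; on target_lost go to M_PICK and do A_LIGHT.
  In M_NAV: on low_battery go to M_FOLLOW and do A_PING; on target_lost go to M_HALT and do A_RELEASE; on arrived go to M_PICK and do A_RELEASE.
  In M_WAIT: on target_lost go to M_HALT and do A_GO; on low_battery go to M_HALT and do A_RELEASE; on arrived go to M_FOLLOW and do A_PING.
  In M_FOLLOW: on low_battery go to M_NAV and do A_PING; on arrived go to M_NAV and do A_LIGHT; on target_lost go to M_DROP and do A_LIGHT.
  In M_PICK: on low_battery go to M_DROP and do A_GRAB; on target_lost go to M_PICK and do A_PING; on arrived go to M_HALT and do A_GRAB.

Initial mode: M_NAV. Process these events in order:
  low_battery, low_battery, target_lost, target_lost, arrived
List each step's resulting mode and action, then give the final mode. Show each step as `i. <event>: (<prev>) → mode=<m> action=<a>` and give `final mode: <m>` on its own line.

1. low_battery: (M_NAV) → mode=M_FOLLOW action=A_PING
2. low_battery: (M_FOLLOW) → mode=M_NAV action=A_PING
3. target_lost: (M_NAV) → mode=M_HALT action=A_RELEASE
4. target_lost: (M_HALT) → mode=M_PICK action=A_LIGHT
5. arrived: (M_PICK) → mode=M_HALT action=A_GRAB

final mode: M_HALT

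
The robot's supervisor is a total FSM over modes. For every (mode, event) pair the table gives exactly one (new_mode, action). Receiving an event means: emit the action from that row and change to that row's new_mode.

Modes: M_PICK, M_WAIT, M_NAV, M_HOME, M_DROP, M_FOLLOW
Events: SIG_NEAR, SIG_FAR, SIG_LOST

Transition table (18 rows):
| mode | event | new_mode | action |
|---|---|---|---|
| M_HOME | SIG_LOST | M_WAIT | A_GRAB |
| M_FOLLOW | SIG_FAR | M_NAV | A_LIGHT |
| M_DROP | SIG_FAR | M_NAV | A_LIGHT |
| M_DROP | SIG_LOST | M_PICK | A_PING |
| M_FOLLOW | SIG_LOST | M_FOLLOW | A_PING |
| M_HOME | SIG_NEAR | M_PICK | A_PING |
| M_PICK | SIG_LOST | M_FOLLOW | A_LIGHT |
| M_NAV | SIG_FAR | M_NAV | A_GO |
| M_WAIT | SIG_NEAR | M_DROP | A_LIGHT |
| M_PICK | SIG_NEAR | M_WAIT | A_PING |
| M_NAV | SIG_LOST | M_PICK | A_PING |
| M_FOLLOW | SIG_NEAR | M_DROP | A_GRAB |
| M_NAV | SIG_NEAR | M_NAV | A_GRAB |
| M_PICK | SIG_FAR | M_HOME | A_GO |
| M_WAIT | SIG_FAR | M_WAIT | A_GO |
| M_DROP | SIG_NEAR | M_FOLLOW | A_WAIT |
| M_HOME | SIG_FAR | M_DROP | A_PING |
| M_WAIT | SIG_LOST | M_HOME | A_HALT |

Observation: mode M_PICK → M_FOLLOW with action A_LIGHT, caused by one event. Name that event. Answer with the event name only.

try SIG_NEAR: (M_PICK, SIG_NEAR) → (M_WAIT, A_PING)
try SIG_FAR: (M_PICK, SIG_FAR) → (M_HOME, A_GO)
try SIG_LOST: (M_PICK, SIG_LOST) → (M_FOLLOW, A_LIGHT)  ← matches

SIG_LOST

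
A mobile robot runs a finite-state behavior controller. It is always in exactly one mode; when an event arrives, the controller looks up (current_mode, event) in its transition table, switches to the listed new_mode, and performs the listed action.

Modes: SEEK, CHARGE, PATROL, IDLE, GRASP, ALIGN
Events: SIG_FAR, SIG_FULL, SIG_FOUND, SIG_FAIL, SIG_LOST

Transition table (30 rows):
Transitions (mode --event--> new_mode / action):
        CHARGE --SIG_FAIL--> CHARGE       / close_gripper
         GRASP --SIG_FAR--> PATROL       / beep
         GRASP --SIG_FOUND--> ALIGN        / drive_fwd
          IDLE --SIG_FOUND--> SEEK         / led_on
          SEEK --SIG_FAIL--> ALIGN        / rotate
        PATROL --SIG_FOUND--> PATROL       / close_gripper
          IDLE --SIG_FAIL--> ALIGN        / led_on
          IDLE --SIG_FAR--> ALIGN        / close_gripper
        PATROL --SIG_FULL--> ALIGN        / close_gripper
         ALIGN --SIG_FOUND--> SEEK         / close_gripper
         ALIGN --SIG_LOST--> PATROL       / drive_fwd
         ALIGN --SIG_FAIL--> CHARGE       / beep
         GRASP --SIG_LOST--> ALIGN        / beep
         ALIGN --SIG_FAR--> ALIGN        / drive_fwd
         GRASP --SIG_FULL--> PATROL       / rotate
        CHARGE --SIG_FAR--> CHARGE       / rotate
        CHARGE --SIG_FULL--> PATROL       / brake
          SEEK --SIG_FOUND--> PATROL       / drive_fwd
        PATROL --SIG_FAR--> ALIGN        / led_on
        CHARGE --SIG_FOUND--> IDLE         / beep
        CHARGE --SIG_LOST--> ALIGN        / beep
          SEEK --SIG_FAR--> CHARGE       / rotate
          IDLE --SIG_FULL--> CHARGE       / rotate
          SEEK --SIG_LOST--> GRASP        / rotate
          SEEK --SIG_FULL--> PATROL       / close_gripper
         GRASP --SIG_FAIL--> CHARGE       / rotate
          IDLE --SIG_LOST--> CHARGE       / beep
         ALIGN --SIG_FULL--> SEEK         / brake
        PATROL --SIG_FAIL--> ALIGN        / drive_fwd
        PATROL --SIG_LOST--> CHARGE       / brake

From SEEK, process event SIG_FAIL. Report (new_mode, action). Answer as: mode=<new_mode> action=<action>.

mode=ALIGN action=rotate

current mode = SEEK; filter table to that mode:
  (SEEK, SIG_FAIL) → (ALIGN, rotate)  ← event matches
  (SEEK, SIG_FOUND) → (PATROL, drive_fwd)
  (SEEK, SIG_FAR) → (CHARGE, rotate)
  (SEEK, SIG_LOST) → (GRASP, rotate)
  (SEEK, SIG_FULL) → (PATROL, close_gripper)
event = SIG_FAIL selects (ALIGN, rotate)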